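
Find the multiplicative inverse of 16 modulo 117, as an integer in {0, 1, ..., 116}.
Apply the extended Euclidean algorithm to (117, 16), tracking rows (r, s, t) with s·117 + t·16 = r. Each division r_prev = q·r_cur + r_new produces the new row as (previous row) − q·(current row):
  row A: (117, 1, 0)   [1·117 + 0·16 = 117]
  row B: (16, 0, 1)   [0·117 + 1·16 = 16]
  117 = 7·16 + 5   → row C = row A − 7·row B = (5, 1, −7)   [check: 1·117 − 7·16 = 5]
  16 = 3·5 + 1   → row D = row B − 3·row C = (1, −3, 22)   [check: −3·117 + 22·16 = 1]
  5 = 5·1 + 0   → remainder 0, stop. gcd = 1 (last nonzero row D).
The gcd is 1, so 16 is invertible mod 117. The last nonzero row gives −3·117 + 22·16 = 1, so t = 22. So 16^(−1) ≡ 22 (mod 117). Verify: 16 · 22 = 352 ≡ 1 (mod 117). ✓

Final answer: 16^(−1) ≡ 22 (mod 117)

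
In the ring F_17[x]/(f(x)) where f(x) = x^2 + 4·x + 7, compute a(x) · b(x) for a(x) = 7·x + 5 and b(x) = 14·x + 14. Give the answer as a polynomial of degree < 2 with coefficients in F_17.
a · b ≡ 14·x + 13 (mod f(x))

Multiply as integer polynomials: a · b = 98·x^2 + 168·x + 70. Reducing coefficients mod 17: a · b ≡ 13·x^2 + 15·x + 2. Now divide by f(x) = x^2 + 4·x + 7 in F_17[x], eliminating the leading term at each step:
  leading term 13·x^2: subtract (13)·f(x) = 13·x^2 + x + 6, leaving 14·x + 13 (coefficients mod 17)
The degree is now < 2, so this is the remainder. Hence a · b ≡ 14·x + 13 in F_17[x]/(f).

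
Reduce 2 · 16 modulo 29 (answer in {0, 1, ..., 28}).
Both factors are already reduced mod 29. 2 · 16 = 32. Dividing by 29: 32 = 1·29 + 3. So (2 · 16) mod 29 = 3.

Final answer: 3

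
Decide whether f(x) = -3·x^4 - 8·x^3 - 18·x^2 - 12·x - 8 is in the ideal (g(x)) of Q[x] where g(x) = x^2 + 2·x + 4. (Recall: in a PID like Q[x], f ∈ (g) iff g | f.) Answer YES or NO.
In Q[x] the ideal (g) consists of all multiples of g, so f ∈ (g) iff g | f, i.e. iff the remainder of f on division by g is 0. Divide f by g (g is monic, so eliminate the leading term of the running remainder at each step):
  leading term -3·x^4: subtract (-3·x^2)·g(x) = -3·x^4 - 6·x^3 - 12·x^2, leaving -2·x^3 - 6·x^2 - 12·x - 8
  leading term -2·x^3: subtract (-2·x)·g(x) = -2·x^3 - 4·x^2 - 8·x, leaving -2·x^2 - 4·x - 8
  leading term -2·x^2: subtract (-2)·g(x) = -2·x^2 - 4·x - 8, leaving 0
The remainder is 0, so f(x) = g(x) · h(x) with h(x) = -3·x^2 - 2·x - 2. Hence g | f, i.e. f ∈ (g).

Final answer: YES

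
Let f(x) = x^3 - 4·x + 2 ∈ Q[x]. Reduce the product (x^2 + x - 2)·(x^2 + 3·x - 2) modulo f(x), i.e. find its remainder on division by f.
a · b ≡ 3·x^2 + 6·x - 4 (mod f(x))

First multiply in Q[x] without reducing: a · b = x^4 + 4·x^3 - x^2 - 8·x + 4. Now divide by f(x) = x^3 - 4·x + 2, eliminating the leading term at each step:
  leading term x^4: subtract (x)·f(x) = x^4 - 4·x^2 + 2·x, leaving 4·x^3 + 3·x^2 - 10·x + 4
  leading term 4·x^3: subtract (4)·f(x) = 4·x^3 - 16·x + 8, leaving 3·x^2 + 6·x - 4
The degree is now < 3, so this is the remainder. Hence a · b ≡ 3·x^2 + 6·x - 4 in Q[x]/(f).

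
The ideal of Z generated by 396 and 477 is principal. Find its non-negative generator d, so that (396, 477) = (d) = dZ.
(396, 477) = (9); d = 9

In the PID Z, (a, b) is generated by gcd(a, b). Compute gcd(477, 396) with the extended Euclidean algorithm, tracking rows (r, s, t) with s·477 + t·396 = r:
  row A: (477, 1, 0)   [1·477 + 0·396 = 477]
  row B: (396, 0, 1)   [0·477 + 1·396 = 396]
  477 = 1·396 + 81   → row C = row A − 1·row B = (81, 1, −1)   [check: 1·477 − 1·396 = 81]
  396 = 4·81 + 72   → row D = row B − 4·row C = (72, −4, 5)   [check: −4·477 + 5·396 = 72]
  81 = 1·72 + 9   → row E = row C − 1·row D = (9, 5, −6)   [check: 5·477 − 6·396 = 9]
  72 = 8·9 + 0   → remainder 0, stop. gcd = 9 (last nonzero row E).
So gcd(396, 477) = 9, with Bézout identity 5·477 − 6·396 = 9. Containment (⊇): the Bézout identity exhibits 9 as an element of (396, 477), giving (9) ⊆ (396, 477). Containment (⊆): since 9 | 396 and 9 | 477 (396 = 9·44, 477 = 9·53), every Z-linear combination of 396 and 477 is divisible by 9, so (396, 477) ⊆ (9). Therefore (396, 477) = (9), d = 9.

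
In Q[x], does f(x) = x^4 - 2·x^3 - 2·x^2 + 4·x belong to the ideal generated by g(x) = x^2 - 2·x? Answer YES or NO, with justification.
YES

In Q[x] the ideal (g) consists of all multiples of g, so f ∈ (g) iff g | f, i.e. iff the remainder of f on division by g is 0. Divide f by g (g is monic, so eliminate the leading term of the running remainder at each step):
  leading term x^4: subtract (x^2)·g(x) = x^4 - 2·x^3, leaving -2·x^2 + 4·x
  leading term -2·x^2: subtract (-2)·g(x) = -2·x^2 + 4·x, leaving 0
The remainder is 0, so f(x) = g(x) · h(x) with h(x) = x^2 - 2. Hence g | f, i.e. f ∈ (g).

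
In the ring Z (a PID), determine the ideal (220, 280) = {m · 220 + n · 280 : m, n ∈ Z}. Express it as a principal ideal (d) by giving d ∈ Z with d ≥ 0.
In the PID Z, (a, b) is generated by gcd(a, b). Compute gcd(280, 220) with the extended Euclidean algorithm, tracking rows (r, s, t) with s·280 + t·220 = r:
  row A: (280, 1, 0)   [1·280 + 0·220 = 280]
  row B: (220, 0, 1)   [0·280 + 1·220 = 220]
  280 = 1·220 + 60   → row C = row A − 1·row B = (60, 1, −1)   [check: 1·280 − 1·220 = 60]
  220 = 3·60 + 40   → row D = row B − 3·row C = (40, −3, 4)   [check: −3·280 + 4·220 = 40]
  60 = 1·40 + 20   → row E = row C − 1·row D = (20, 4, −5)   [check: 4·280 − 5·220 = 20]
  40 = 2·20 + 0   → remainder 0, stop. gcd = 20 (last nonzero row E).
So gcd(220, 280) = 20, with Bézout identity 4·280 − 5·220 = 20. Containment (⊇): the Bézout identity exhibits 20 as an element of (220, 280), giving (20) ⊆ (220, 280). Containment (⊆): since 20 | 220 and 20 | 280 (220 = 20·11, 280 = 20·14), every Z-linear combination of 220 and 280 is divisible by 20, so (220, 280) ⊆ (20). Therefore (220, 280) = (20), d = 20.

Final answer: (220, 280) = (20); d = 20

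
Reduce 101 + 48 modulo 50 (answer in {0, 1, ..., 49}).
49

Reduce the summands first: 101 ≡ 1 (mod 50), so 101 + 48 ≡ 1 + 48 (mod 50). 1 + 48 = 49; 49 = 0·50 + 49, so (101 + 48) mod 50 = 49.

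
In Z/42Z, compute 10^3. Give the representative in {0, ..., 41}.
Use repeated squaring. Binary(3) = 11. Walk through the bits of the exponent 3 left-to-right: at each bit after the leading one, square the running value, then multiply by 10 if the bit is 1 (always reducing mod 42):
  bit 1 = 1 (leading): start with 10.
  bit 2 = 1: square 10^2 = 100 ≡ 16; bit is 1, so multiply 16·10 = 160 ≡ 34 (mod 42).
Final value: 10^3 ≡ 34 (mod 42).

Final answer: 34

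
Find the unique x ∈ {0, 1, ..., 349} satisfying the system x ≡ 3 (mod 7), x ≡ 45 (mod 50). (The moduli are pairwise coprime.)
x ≡ 45 (mod 350); the representative in [0, 350) is 45

The moduli 7, 50 are pairwise coprime, so by the CRT there is a unique solution mod 7·50 = 350.
Solve by successive substitution. Start with x ≡ 3 (mod 7).
  Combine with x ≡ 45 (mod 50): write x = 3 + 7·t and require 3 + 7·t ≡ 45 (mod 50), i.e. 7·t ≡ 45 − 3 ≡ 42 (mod 50). Since 7^(−1) ≡ 43 (mod 50), t ≡ 43·42 ≡ 6 (mod 50). So x ≡ 3 + 7·6 = 45 (mod 350).
Unique solution in [0, 350): x = 45.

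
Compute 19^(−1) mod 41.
Apply the extended Euclidean algorithm to (41, 19), tracking rows (r, s, t) with s·41 + t·19 = r. Each division r_prev = q·r_cur + r_new produces the new row as (previous row) − q·(current row):
  row A: (41, 1, 0)   [1·41 + 0·19 = 41]
  row B: (19, 0, 1)   [0·41 + 1·19 = 19]
  41 = 2·19 + 3   → row C = row A − 2·row B = (3, 1, −2)   [check: 1·41 − 2·19 = 3]
  19 = 6·3 + 1   → row D = row B − 6·row C = (1, −6, 13)   [check: −6·41 + 13·19 = 1]
  3 = 3·1 + 0   → remainder 0, stop. gcd = 1 (last nonzero row D).
The gcd is 1, so 19 is invertible mod 41. The last nonzero row gives −6·41 + 13·19 = 1, so t = 13. So 19^(−1) ≡ 13 (mod 41). Verify: 19 · 13 = 247 ≡ 1 (mod 41). ✓

Final answer: 19^(−1) ≡ 13 (mod 41)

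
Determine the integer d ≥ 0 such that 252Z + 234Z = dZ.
(252, 234) = (18); d = 18

In the PID Z, (a, b) is generated by gcd(a, b). Compute gcd(252, 234) with the extended Euclidean algorithm, tracking rows (r, s, t) with s·252 + t·234 = r:
  row A: (252, 1, 0)   [1·252 + 0·234 = 252]
  row B: (234, 0, 1)   [0·252 + 1·234 = 234]
  252 = 1·234 + 18   → row C = row A − 1·row B = (18, 1, −1)   [check: 1·252 − 1·234 = 18]
  234 = 13·18 + 0   → remainder 0, stop. gcd = 18 (last nonzero row C).
So gcd(252, 234) = 18, with Bézout identity 1·252 − 1·234 = 18. Containment (⊇): the Bézout identity exhibits 18 as an element of (252, 234), giving (18) ⊆ (252, 234). Containment (⊆): since 18 | 252 and 18 | 234 (252 = 18·14, 234 = 18·13), every Z-linear combination of 252 and 234 is divisible by 18, so (252, 234) ⊆ (18). Therefore (252, 234) = (18), d = 18.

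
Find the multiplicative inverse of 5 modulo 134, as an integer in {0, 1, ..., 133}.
5^(−1) ≡ 27 (mod 134)

Apply the extended Euclidean algorithm to (134, 5), tracking rows (r, s, t) with s·134 + t·5 = r. Each division r_prev = q·r_cur + r_new produces the new row as (previous row) − q·(current row):
  row A: (134, 1, 0)   [1·134 + 0·5 = 134]
  row B: (5, 0, 1)   [0·134 + 1·5 = 5]
  134 = 26·5 + 4   → row C = row A − 26·row B = (4, 1, −26)   [check: 1·134 − 26·5 = 4]
  5 = 1·4 + 1   → row D = row B − 1·row C = (1, −1, 27)   [check: −1·134 + 27·5 = 1]
  4 = 4·1 + 0   → remainder 0, stop. gcd = 1 (last nonzero row D).
The gcd is 1, so 5 is invertible mod 134. The last nonzero row gives −1·134 + 27·5 = 1, so t = 27. So 5^(−1) ≡ 27 (mod 134). Verify: 5 · 27 = 135 ≡ 1 (mod 134). ✓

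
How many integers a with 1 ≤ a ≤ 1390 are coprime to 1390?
552

The number of a ∈ {1, ..., 1390} with gcd(a, 1390) = 1 is by definition Euler's totient φ(1390). φ is multiplicative, with φ(p^e) = p^e − p^(e−1). Factorise 1390 = 2 · 5 · 139. Then
  φ(1390) = (2 − 1) · (5 − 1) · (139 − 1) = 1 · 4 · 138 = 552.
So there are 552 such integers.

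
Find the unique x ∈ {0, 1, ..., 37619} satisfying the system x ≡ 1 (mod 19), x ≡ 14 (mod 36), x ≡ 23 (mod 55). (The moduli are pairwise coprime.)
The moduli 19, 36, 55 are pairwise coprime, so by the CRT there is a unique solution mod 19·36·55 = 37620.
Solve by successive substitution. Start with x ≡ 1 (mod 19).
  Combine with x ≡ 14 (mod 36): write x = 1 + 19·t and require 1 + 19·t ≡ 14 (mod 36), i.e. 19·t ≡ 14 − 1 ≡ 13 (mod 36). Since 19^(−1) ≡ 19 (mod 36), t ≡ 19·13 ≡ 31 (mod 36). So x ≡ 1 + 19·31 = 590 (mod 684).
  Combine with x ≡ 23 (mod 55): write x = 590 + 684·t and require 590 + 684·t ≡ 23 (mod 55), i.e. 684·t ≡ 23 − 590 ≡ 38 (mod 55). Since 684^(−1) ≡ 39 (mod 55) (684 ≡ 24 (mod 55)), t ≡ 39·38 ≡ 52 (mod 55). So x ≡ 590 + 684·52 = 36158 (mod 37620).
Unique solution in [0, 37620): x = 36158.

Final answer: x ≡ 36158 (mod 37620); the representative in [0, 37620) is 36158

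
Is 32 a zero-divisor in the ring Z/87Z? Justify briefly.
NO

gcd(32, 87) = 1, so 32 is a unit in Z/87Z (it has a multiplicative inverse). A unit cannot be a zero-divisor: if 32·b ≡ 0 then multiplying both sides by 32^(−1) gives b ≡ 0. So 32 is not a zero-divisor.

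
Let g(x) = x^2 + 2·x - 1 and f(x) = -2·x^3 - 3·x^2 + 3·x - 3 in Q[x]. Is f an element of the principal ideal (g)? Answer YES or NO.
In Q[x] the ideal (g) consists of all multiples of g, so f ∈ (g) iff g | f, i.e. iff the remainder of f on division by g is 0. Divide f by g (g is monic, so eliminate the leading term of the running remainder at each step):
  leading term -2·x^3: subtract (-2·x)·g(x) = -2·x^3 - 4·x^2 + 2·x, leaving x^2 + x - 3
  leading term x^2: subtract (1)·g(x) = x^2 + 2·x - 1, leaving -x - 2
The remainder r(x) = -x - 2 ≠ 0 (and deg r < deg g), so g ∤ f, i.e. f ∉ (g).

Final answer: NO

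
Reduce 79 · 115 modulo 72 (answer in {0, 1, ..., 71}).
Reduce the factors first: 79 ≡ 7, 115 ≡ 43 (mod 72), so 79 · 115 ≡ 7 · 43 (mod 72). 7 · 43 = 301. Dividing by 72: 301 = 4·72 + 13. So (79 · 115) mod 72 = 13.

Final answer: 13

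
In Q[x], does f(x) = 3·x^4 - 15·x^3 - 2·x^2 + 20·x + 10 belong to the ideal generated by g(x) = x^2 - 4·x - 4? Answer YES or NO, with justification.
In Q[x] the ideal (g) consists of all multiples of g, so f ∈ (g) iff g | f, i.e. iff the remainder of f on division by g is 0. Divide f by g (g is monic, so eliminate the leading term of the running remainder at each step):
  leading term 3·x^4: subtract (3·x^2)·g(x) = 3·x^4 - 12·x^3 - 12·x^2, leaving -3·x^3 + 10·x^2 + 20·x + 10
  leading term -3·x^3: subtract (-3·x)·g(x) = -3·x^3 + 12·x^2 + 12·x, leaving -2·x^2 + 8·x + 10
  leading term -2·x^2: subtract (-2)·g(x) = -2·x^2 + 8·x + 8, leaving 2
The remainder r(x) = 2 ≠ 0 (and deg r < deg g), so g ∤ f, i.e. f ∉ (g).

Final answer: NO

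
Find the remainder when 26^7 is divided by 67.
Use repeated squaring. Binary(7) = 111. Walk through the bits of the exponent 7 left-to-right: at each bit after the leading one, square the running value, then multiply by 26 if the bit is 1 (always reducing mod 67):
  bit 1 = 1 (leading): start with 26.
  bit 2 = 1: square 26^2 = 676 ≡ 6; bit is 1, so multiply 6·26 = 156 ≡ 22 (mod 67).
  bit 3 = 1: square 22^2 = 484 ≡ 15; bit is 1, so multiply 15·26 = 390 ≡ 55 (mod 67).
Final value: 26^7 ≡ 55 (mod 67).

Final answer: 55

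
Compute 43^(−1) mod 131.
43^(−1) ≡ 64 (mod 131)

Apply the extended Euclidean algorithm to (131, 43), tracking rows (r, s, t) with s·131 + t·43 = r. Each division r_prev = q·r_cur + r_new produces the new row as (previous row) − q·(current row):
  row A: (131, 1, 0)   [1·131 + 0·43 = 131]
  row B: (43, 0, 1)   [0·131 + 1·43 = 43]
  131 = 3·43 + 2   → row C = row A − 3·row B = (2, 1, −3)   [check: 1·131 − 3·43 = 2]
  43 = 21·2 + 1   → row D = row B − 21·row C = (1, −21, 64)   [check: −21·131 + 64·43 = 1]
  2 = 2·1 + 0   → remainder 0, stop. gcd = 1 (last nonzero row D).
The gcd is 1, so 43 is invertible mod 131. The last nonzero row gives −21·131 + 64·43 = 1, so t = 64. So 43^(−1) ≡ 64 (mod 131). Verify: 43 · 64 = 2752 ≡ 1 (mod 131). ✓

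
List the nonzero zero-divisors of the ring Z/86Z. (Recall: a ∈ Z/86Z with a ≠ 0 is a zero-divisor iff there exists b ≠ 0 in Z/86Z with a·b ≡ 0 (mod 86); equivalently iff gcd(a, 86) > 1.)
An element a ∈ Z/86Z (with a ≠ 0) is a zero-divisor iff gcd(a, 86) > 1 (because a is a unit precisely when gcd(a, n) = 1, and in Z/nZ every nonzero, non-unit element is a zero-divisor). Scan a = 1, ..., 85 and keep those with gcd(a, 86) > 1:
  gcd(2, 86) = 2, gcd(4, 86) = 2, gcd(6, 86) = 2, gcd(8, 86) = 2, gcd(10, 86) = 2, gcd(12, 86) = 2, gcd(14, 86) = 2, gcd(16, 86) = 2, gcd(18, 86) = 2, gcd(20, 86) = 2, gcd(22, 86) = 2, gcd(24, 86) = 2, gcd(26, 86) = 2, gcd(28, 86) = 2, gcd(30, 86) = 2, gcd(32, 86) = 2, gcd(34, 86) = 2, gcd(36, 86) = 2, gcd(38, 86) = 2, gcd(40, 86) = 2, gcd(42, 86) = 2, gcd(43, 86) = 43, gcd(44, 86) = 2, gcd(46, 86) = 2, gcd(48, 86) = 2, gcd(50, 86) = 2, gcd(52, 86) = 2, gcd(54, 86) = 2, gcd(56, 86) = 2, gcd(58, 86) = 2, gcd(60, 86) = 2, gcd(62, 86) = 2, gcd(64, 86) = 2, gcd(66, 86) = 2, gcd(68, 86) = 2, gcd(70, 86) = 2, gcd(72, 86) = 2, gcd(74, 86) = 2, gcd(76, 86) = 2, gcd(78, 86) = 2, gcd(80, 86) = 2, gcd(82, 86) = 2, gcd(84, 86) = 2.
All other a ∈ {1, ..., 85} have gcd(a, 86) = 1 and are units. So the nonzero zero-divisors are exactly the 43 values of a appearing in this scan.

Final answer: nonzero zero-divisors of Z/86Z = {2, 4, 6, 8, 10, 12, 14, 16, 18, 20, 22, 24, 26, 28, 30, 32, 34, 36, 38, 40, 42, 43, 44, 46, 48, 50, 52, 54, 56, 58, 60, 62, 64, 66, 68, 70, 72, 74, 76, 78, 80, 82, 84}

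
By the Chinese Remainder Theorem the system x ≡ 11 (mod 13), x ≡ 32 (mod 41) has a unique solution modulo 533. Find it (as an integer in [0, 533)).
x ≡ 401 (mod 533); the representative in [0, 533) is 401

The moduli 13, 41 are pairwise coprime, so by the CRT there is a unique solution mod 13·41 = 533.
Solve by successive substitution. Start with x ≡ 11 (mod 13).
  Combine with x ≡ 32 (mod 41): write x = 11 + 13·t and require 11 + 13·t ≡ 32 (mod 41), i.e. 13·t ≡ 32 − 11 ≡ 21 (mod 41). Since 13^(−1) ≡ 19 (mod 41), t ≡ 19·21 ≡ 30 (mod 41). So x ≡ 11 + 13·30 = 401 (mod 533).
Unique solution in [0, 533): x = 401.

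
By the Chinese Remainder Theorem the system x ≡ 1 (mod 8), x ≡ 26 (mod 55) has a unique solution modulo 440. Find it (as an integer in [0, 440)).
The moduli 8, 55 are pairwise coprime, so by the CRT there is a unique solution mod 8·55 = 440.
Solve by successive substitution. Start with x ≡ 1 (mod 8).
  Combine with x ≡ 26 (mod 55): write x = 1 + 8·t and require 1 + 8·t ≡ 26 (mod 55), i.e. 8·t ≡ 26 − 1 ≡ 25 (mod 55). Since 8^(−1) ≡ 7 (mod 55), t ≡ 7·25 ≡ 10 (mod 55). So x ≡ 1 + 8·10 = 81 (mod 440).
Unique solution in [0, 440): x = 81.

Final answer: x ≡ 81 (mod 440); the representative in [0, 440) is 81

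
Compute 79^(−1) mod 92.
79^(−1) ≡ 7 (mod 92)

Apply the extended Euclidean algorithm to (92, 79), tracking rows (r, s, t) with s·92 + t·79 = r. Each division r_prev = q·r_cur + r_new produces the new row as (previous row) − q·(current row):
  row A: (92, 1, 0)   [1·92 + 0·79 = 92]
  row B: (79, 0, 1)   [0·92 + 1·79 = 79]
  92 = 1·79 + 13   → row C = row A − 1·row B = (13, 1, −1)   [check: 1·92 − 1·79 = 13]
  79 = 6·13 + 1   → row D = row B − 6·row C = (1, −6, 7)   [check: −6·92 + 7·79 = 1]
  13 = 13·1 + 0   → remainder 0, stop. gcd = 1 (last nonzero row D).
The gcd is 1, so 79 is invertible mod 92. The last nonzero row gives −6·92 + 7·79 = 1, so t = 7. So 79^(−1) ≡ 7 (mod 92). Verify: 79 · 7 = 553 ≡ 1 (mod 92). ✓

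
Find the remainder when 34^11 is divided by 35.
Use repeated squaring. Binary(11) = 1011. Walk through the bits of the exponent 11 left-to-right: at each bit after the leading one, square the running value, then multiply by 34 if the bit is 1 (always reducing mod 35):
  bit 1 = 1 (leading): start with 34.
  bit 2 = 0: square 34^2 = 1156 ≡ 1 (mod 35).
  bit 3 = 1: square 1^2 = 1; bit is 1, so multiply 1·34 = 34 (mod 35).
  bit 4 = 1: square 34^2 = 1156 ≡ 1; bit is 1, so multiply 1·34 = 34 (mod 35).
Final value: 34^11 ≡ 34 (mod 35).

Final answer: 34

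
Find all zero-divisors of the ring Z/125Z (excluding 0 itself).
nonzero zero-divisors of Z/125Z = {5, 10, 15, 20, 25, 30, 35, 40, 45, 50, 55, 60, 65, 70, 75, 80, 85, 90, 95, 100, 105, 110, 115, 120}

An element a ∈ Z/125Z (with a ≠ 0) is a zero-divisor iff gcd(a, 125) > 1 (because a is a unit precisely when gcd(a, n) = 1, and in Z/nZ every nonzero, non-unit element is a zero-divisor). Scan a = 1, ..., 124 and keep those with gcd(a, 125) > 1:
  gcd(5, 125) = 5, gcd(10, 125) = 5, gcd(15, 125) = 5, gcd(20, 125) = 5, gcd(25, 125) = 25, gcd(30, 125) = 5, gcd(35, 125) = 5, gcd(40, 125) = 5, gcd(45, 125) = 5, gcd(50, 125) = 25, gcd(55, 125) = 5, gcd(60, 125) = 5, gcd(65, 125) = 5, gcd(70, 125) = 5, gcd(75, 125) = 25, gcd(80, 125) = 5, gcd(85, 125) = 5, gcd(90, 125) = 5, gcd(95, 125) = 5, gcd(100, 125) = 25, gcd(105, 125) = 5, gcd(110, 125) = 5, gcd(115, 125) = 5, gcd(120, 125) = 5.
All other a ∈ {1, ..., 124} have gcd(a, 125) = 1 and are units. So the nonzero zero-divisors are exactly the 24 values of a appearing in this scan.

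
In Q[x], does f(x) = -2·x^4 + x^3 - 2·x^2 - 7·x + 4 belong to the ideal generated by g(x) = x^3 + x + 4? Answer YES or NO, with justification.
In Q[x] the ideal (g) consists of all multiples of g, so f ∈ (g) iff g | f, i.e. iff the remainder of f on division by g is 0. Divide f by g (g is monic, so eliminate the leading term of the running remainder at each step):
  leading term -2·x^4: subtract (-2·x)·g(x) = -2·x^4 - 2·x^2 - 8·x, leaving x^3 + x + 4
  leading term x^3: subtract (1)·g(x) = x^3 + x + 4, leaving 0
The remainder is 0, so f(x) = g(x) · h(x) with h(x) = 1 - 2·x. Hence g | f, i.e. f ∈ (g).

Final answer: YES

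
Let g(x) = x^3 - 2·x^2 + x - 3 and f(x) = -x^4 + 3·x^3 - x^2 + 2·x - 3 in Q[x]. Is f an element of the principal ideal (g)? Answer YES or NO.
In Q[x] the ideal (g) consists of all multiples of g, so f ∈ (g) iff g | f, i.e. iff the remainder of f on division by g is 0. Divide f by g (g is monic, so eliminate the leading term of the running remainder at each step):
  leading term -x^4: subtract (-x)·g(x) = -x^4 + 2·x^3 - x^2 + 3·x, leaving x^3 - x - 3
  leading term x^3: subtract (1)·g(x) = x^3 - 2·x^2 + x - 3, leaving 2·x^2 - 2·x
The remainder r(x) = 2·x^2 - 2·x ≠ 0 (and deg r < deg g), so g ∤ f, i.e. f ∉ (g).

Final answer: NO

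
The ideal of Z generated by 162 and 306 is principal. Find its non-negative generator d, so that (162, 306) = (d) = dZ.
In the PID Z, (a, b) is generated by gcd(a, b). Compute gcd(306, 162) with the extended Euclidean algorithm, tracking rows (r, s, t) with s·306 + t·162 = r:
  row A: (306, 1, 0)   [1·306 + 0·162 = 306]
  row B: (162, 0, 1)   [0·306 + 1·162 = 162]
  306 = 1·162 + 144   → row C = row A − 1·row B = (144, 1, −1)   [check: 1·306 − 1·162 = 144]
  162 = 1·144 + 18   → row D = row B − 1·row C = (18, −1, 2)   [check: −1·306 + 2·162 = 18]
  144 = 8·18 + 0   → remainder 0, stop. gcd = 18 (last nonzero row D).
So gcd(162, 306) = 18, with Bézout identity −1·306 + 2·162 = 18. Containment (⊇): the Bézout identity exhibits 18 as an element of (162, 306), giving (18) ⊆ (162, 306). Containment (⊆): since 18 | 162 and 18 | 306 (162 = 18·9, 306 = 18·17), every Z-linear combination of 162 and 306 is divisible by 18, so (162, 306) ⊆ (18). Therefore (162, 306) = (18), d = 18.

Final answer: (162, 306) = (18); d = 18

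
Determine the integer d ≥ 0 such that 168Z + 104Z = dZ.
In the PID Z, (a, b) is generated by gcd(a, b). Compute gcd(168, 104) with the extended Euclidean algorithm, tracking rows (r, s, t) with s·168 + t·104 = r:
  row A: (168, 1, 0)   [1·168 + 0·104 = 168]
  row B: (104, 0, 1)   [0·168 + 1·104 = 104]
  168 = 1·104 + 64   → row C = row A − 1·row B = (64, 1, −1)   [check: 1·168 − 1·104 = 64]
  104 = 1·64 + 40   → row D = row B − 1·row C = (40, −1, 2)   [check: −1·168 + 2·104 = 40]
  64 = 1·40 + 24   → row E = row C − 1·row D = (24, 2, −3)   [check: 2·168 − 3·104 = 24]
  40 = 1·24 + 16   → row F = row D − 1·row E = (16, −3, 5)   [check: −3·168 + 5·104 = 16]
  24 = 1·16 + 8   → row G = row E − 1·row F = (8, 5, −8)   [check: 5·168 − 8·104 = 8]
  16 = 2·8 + 0   → remainder 0, stop. gcd = 8 (last nonzero row G).
So gcd(168, 104) = 8, with Bézout identity 5·168 − 8·104 = 8. Containment (⊇): the Bézout identity exhibits 8 as an element of (168, 104), giving (8) ⊆ (168, 104). Containment (⊆): since 8 | 168 and 8 | 104 (168 = 8·21, 104 = 8·13), every Z-linear combination of 168 and 104 is divisible by 8, so (168, 104) ⊆ (8). Therefore (168, 104) = (8), d = 8.

Final answer: (168, 104) = (8); d = 8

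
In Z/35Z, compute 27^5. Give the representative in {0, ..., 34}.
Use repeated squaring. Binary(5) = 101. Walk through the bits of the exponent 5 left-to-right: at each bit after the leading one, square the running value, then multiply by 27 if the bit is 1 (always reducing mod 35):
  bit 1 = 1 (leading): start with 27.
  bit 2 = 0: square 27^2 = 729 ≡ 29 (mod 35).
  bit 3 = 1: square 29^2 = 841 ≡ 1; bit is 1, so multiply 1·27 = 27 (mod 35).
Final value: 27^5 ≡ 27 (mod 35).

Final answer: 27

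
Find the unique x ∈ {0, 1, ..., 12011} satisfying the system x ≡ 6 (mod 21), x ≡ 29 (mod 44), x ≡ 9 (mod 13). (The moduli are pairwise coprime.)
The moduli 21, 44, 13 are pairwise coprime, so by the CRT there is a unique solution mod 21·44·13 = 12012.
Solve by successive substitution. Start with x ≡ 6 (mod 21).
  Combine with x ≡ 29 (mod 44): write x = 6 + 21·t and require 6 + 21·t ≡ 29 (mod 44), i.e. 21·t ≡ 29 − 6 ≡ 23 (mod 44). Since 21^(−1) ≡ 21 (mod 44), t ≡ 21·23 ≡ 43 (mod 44). So x ≡ 6 + 21·43 = 909 (mod 924).
  Combine with x ≡ 9 (mod 13): write x = 909 + 924·t and require 909 + 924·t ≡ 9 (mod 13), i.e. 924·t ≡ 9 − 909 ≡ 10 (mod 13). Since 924^(−1) ≡ 1 (mod 13) (924 ≡ 1 (mod 13)), t ≡ 1·10 ≡ 10 (mod 13). So x ≡ 909 + 924·10 = 10149 (mod 12012).
Unique solution in [0, 12012): x = 10149.

Final answer: x ≡ 10149 (mod 12012); the representative in [0, 12012) is 10149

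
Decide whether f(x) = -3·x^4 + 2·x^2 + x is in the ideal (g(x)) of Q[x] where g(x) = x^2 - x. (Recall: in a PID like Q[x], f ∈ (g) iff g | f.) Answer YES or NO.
In Q[x] the ideal (g) consists of all multiples of g, so f ∈ (g) iff g | f, i.e. iff the remainder of f on division by g is 0. Divide f by g (g is monic, so eliminate the leading term of the running remainder at each step):
  leading term -3·x^4: subtract (-3·x^2)·g(x) = -3·x^4 + 3·x^3, leaving -3·x^3 + 2·x^2 + x
  leading term -3·x^3: subtract (-3·x)·g(x) = -3·x^3 + 3·x^2, leaving -x^2 + x
  leading term -x^2: subtract (-1)·g(x) = -x^2 + x, leaving 0
The remainder is 0, so f(x) = g(x) · h(x) with h(x) = -3·x^2 - 3·x - 1. Hence g | f, i.e. f ∈ (g).

Final answer: YES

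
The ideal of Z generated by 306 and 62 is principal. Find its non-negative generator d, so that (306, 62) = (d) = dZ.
In the PID Z, (a, b) is generated by gcd(a, b). Compute gcd(306, 62) with the extended Euclidean algorithm, tracking rows (r, s, t) with s·306 + t·62 = r:
  row A: (306, 1, 0)   [1·306 + 0·62 = 306]
  row B: (62, 0, 1)   [0·306 + 1·62 = 62]
  306 = 4·62 + 58   → row C = row A − 4·row B = (58, 1, −4)   [check: 1·306 − 4·62 = 58]
  62 = 1·58 + 4   → row D = row B − 1·row C = (4, −1, 5)   [check: −1·306 + 5·62 = 4]
  58 = 14·4 + 2   → row E = row C − 14·row D = (2, 15, −74)   [check: 15·306 − 74·62 = 2]
  4 = 2·2 + 0   → remainder 0, stop. gcd = 2 (last nonzero row E).
So gcd(306, 62) = 2, with Bézout identity 15·306 − 74·62 = 2. Containment (⊇): the Bézout identity exhibits 2 as an element of (306, 62), giving (2) ⊆ (306, 62). Containment (⊆): since 2 | 306 and 2 | 62 (306 = 2·153, 62 = 2·31), every Z-linear combination of 306 and 62 is divisible by 2, so (306, 62) ⊆ (2). Therefore (306, 62) = (2), d = 2.

Final answer: (306, 62) = (2); d = 2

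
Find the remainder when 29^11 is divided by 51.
Use repeated squaring. Binary(11) = 1011. Walk through the bits of the exponent 11 left-to-right: at each bit after the leading one, square the running value, then multiply by 29 if the bit is 1 (always reducing mod 51):
  bit 1 = 1 (leading): start with 29.
  bit 2 = 0: square 29^2 = 841 ≡ 25 (mod 51).
  bit 3 = 1: square 25^2 = 625 ≡ 13; bit is 1, so multiply 13·29 = 377 ≡ 20 (mod 51).
  bit 4 = 1: square 20^2 = 400 ≡ 43; bit is 1, so multiply 43·29 = 1247 ≡ 23 (mod 51).
Final value: 29^11 ≡ 23 (mod 51).

Final answer: 23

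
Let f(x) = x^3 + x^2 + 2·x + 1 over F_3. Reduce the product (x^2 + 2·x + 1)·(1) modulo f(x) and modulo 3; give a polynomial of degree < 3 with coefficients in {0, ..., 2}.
Multiply as integer polynomials: a · b = x^2 + 2·x + 1. Reducing coefficients mod 3: a · b ≡ x^2 + 2·x + 1. This already has degree < 3, so no reduction by f is needed. Hence a · b ≡ x^2 + 2·x + 1 in F_3[x]/(f).

Final answer: a · b ≡ x^2 + 2·x + 1 (mod f(x))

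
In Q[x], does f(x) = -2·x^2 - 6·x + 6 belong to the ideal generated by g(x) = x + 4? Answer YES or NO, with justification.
NO

In Q[x] the ideal (g) consists of all multiples of g, so f ∈ (g) iff g | f, i.e. iff the remainder of f on division by g is 0. Divide f by g (g is monic, so eliminate the leading term of the running remainder at each step):
  leading term -2·x^2: subtract (-2·x)·g(x) = -2·x^2 - 8·x, leaving 2·x + 6
  leading term 2·x: subtract (2)·g(x) = 2·x + 8, leaving -2
The remainder r(x) = -2 ≠ 0 (and deg r < deg g), so g ∤ f, i.e. f ∉ (g).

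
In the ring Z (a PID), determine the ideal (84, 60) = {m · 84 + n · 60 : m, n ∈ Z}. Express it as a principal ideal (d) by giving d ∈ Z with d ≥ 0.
(84, 60) = (12); d = 12

In the PID Z, (a, b) is generated by gcd(a, b). Compute gcd(84, 60) with the extended Euclidean algorithm, tracking rows (r, s, t) with s·84 + t·60 = r:
  row A: (84, 1, 0)   [1·84 + 0·60 = 84]
  row B: (60, 0, 1)   [0·84 + 1·60 = 60]
  84 = 1·60 + 24   → row C = row A − 1·row B = (24, 1, −1)   [check: 1·84 − 1·60 = 24]
  60 = 2·24 + 12   → row D = row B − 2·row C = (12, −2, 3)   [check: −2·84 + 3·60 = 12]
  24 = 2·12 + 0   → remainder 0, stop. gcd = 12 (last nonzero row D).
So gcd(84, 60) = 12, with Bézout identity −2·84 + 3·60 = 12. Containment (⊇): the Bézout identity exhibits 12 as an element of (84, 60), giving (12) ⊆ (84, 60). Containment (⊆): since 12 | 84 and 12 | 60 (84 = 12·7, 60 = 12·5), every Z-linear combination of 84 and 60 is divisible by 12, so (84, 60) ⊆ (12). Therefore (84, 60) = (12), d = 12.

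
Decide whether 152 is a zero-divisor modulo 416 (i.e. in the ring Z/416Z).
YES

gcd(152, 416) = 8 > 1, so 152 is not a unit in Z/416Z. In Z/nZ every nonzero non-unit is a zero-divisor: explicitly, take b = 416/gcd = 52 ≠ 0 (mod 416); then 152·52 = 7904 = 19·416, i.e. 152·52 ≡ 0 (mod 416). So 152 is a zero-divisor.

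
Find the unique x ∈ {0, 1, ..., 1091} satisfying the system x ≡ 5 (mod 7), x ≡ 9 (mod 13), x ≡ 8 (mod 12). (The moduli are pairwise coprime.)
x ≡ 152 (mod 1092); the representative in [0, 1092) is 152

The moduli 7, 13, 12 are pairwise coprime, so by the CRT there is a unique solution mod 7·13·12 = 1092.
Solve by successive substitution. Start with x ≡ 5 (mod 7).
  Combine with x ≡ 9 (mod 13): write x = 5 + 7·t and require 5 + 7·t ≡ 9 (mod 13), i.e. 7·t ≡ 9 − 5 ≡ 4 (mod 13). Since 7^(−1) ≡ 2 (mod 13), t ≡ 2·4 ≡ 8 (mod 13). So x ≡ 5 + 7·8 = 61 (mod 91).
  Combine with x ≡ 8 (mod 12): write x = 61 + 91·t and require 61 + 91·t ≡ 8 (mod 12), i.e. 91·t ≡ 8 − 61 ≡ 7 (mod 12). Since 91^(−1) ≡ 7 (mod 12) (91 ≡ 7 (mod 12)), t ≡ 7·7 ≡ 1 (mod 12). So x ≡ 61 + 91·1 = 152 (mod 1092).
Unique solution in [0, 1092): x = 152.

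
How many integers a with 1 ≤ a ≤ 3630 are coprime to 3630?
The number of a ∈ {1, ..., 3630} with gcd(a, 3630) = 1 is by definition Euler's totient φ(3630). φ is multiplicative, with φ(p^e) = p^e − p^(e−1). Factorise 3630 = 2 · 3 · 5 · 11^2. Then
  φ(3630) = (2 − 1) · (3 − 1) · (5 − 1) · (11^2 − 11^1) = 1 · 2 · 4 · 110 = 880.
So there are 880 such integers.

Final answer: 880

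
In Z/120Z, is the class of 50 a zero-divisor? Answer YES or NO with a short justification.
YES

gcd(50, 120) = 10 > 1, so 50 is not a unit in Z/120Z. In Z/nZ every nonzero non-unit is a zero-divisor: explicitly, take b = 120/gcd = 12 ≠ 0 (mod 120); then 50·12 = 600 = 5·120, i.e. 50·12 ≡ 0 (mod 120). So 50 is a zero-divisor.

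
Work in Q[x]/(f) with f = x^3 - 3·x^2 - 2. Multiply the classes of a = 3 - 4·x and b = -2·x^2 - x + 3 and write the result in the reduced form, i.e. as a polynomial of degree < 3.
First multiply in Q[x] without reducing: a · b = 8·x^3 - 2·x^2 - 15·x + 9. Now divide by f(x) = x^3 - 3·x^2 - 2, eliminating the leading term at each step:
  leading term 8·x^3: subtract (8)·f(x) = 8·x^3 - 24·x^2 - 16, leaving 22·x^2 - 15·x + 25
The degree is now < 3, so this is the remainder. Hence a · b ≡ 22·x^2 - 15·x + 25 in Q[x]/(f).

Final answer: a · b ≡ 22·x^2 - 15·x + 25 (mod f(x))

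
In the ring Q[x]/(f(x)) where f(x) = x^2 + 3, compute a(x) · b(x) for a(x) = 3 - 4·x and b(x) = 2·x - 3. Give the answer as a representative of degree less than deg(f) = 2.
First multiply in Q[x] without reducing: a · b = -8·x^2 + 18·x - 9. Now divide by f(x) = x^2 + 3, eliminating the leading term at each step:
  leading term -8·x^2: subtract (-8)·f(x) = -8·x^2 - 24, leaving 18·x + 15
The degree is now < 2, so this is the remainder. Hence a · b ≡ 18·x + 15 in Q[x]/(f).

Final answer: a · b ≡ 18·x + 15 (mod f(x))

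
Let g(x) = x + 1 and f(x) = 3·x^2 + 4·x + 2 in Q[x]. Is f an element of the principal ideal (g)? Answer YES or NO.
NO

In Q[x] the ideal (g) consists of all multiples of g, so f ∈ (g) iff g | f, i.e. iff the remainder of f on division by g is 0. Divide f by g (g is monic, so eliminate the leading term of the running remainder at each step):
  leading term 3·x^2: subtract (3·x)·g(x) = 3·x^2 + 3·x, leaving x + 2
  leading term x: subtract (1)·g(x) = x + 1, leaving 1
The remainder r(x) = 1 ≠ 0 (and deg r < deg g), so g ∤ f, i.e. f ∉ (g).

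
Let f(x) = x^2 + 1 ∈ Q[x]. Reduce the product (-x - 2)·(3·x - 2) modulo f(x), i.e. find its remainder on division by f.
a · b ≡ 7 - 4·x (mod f(x))

First multiply in Q[x] without reducing: a · b = -3·x^2 - 4·x + 4. Now divide by f(x) = x^2 + 1, eliminating the leading term at each step:
  leading term -3·x^2: subtract (-3)·f(x) = -3·x^2 - 3, leaving 7 - 4·x
The degree is now < 2, so this is the remainder. Hence a · b ≡ 7 - 4·x in Q[x]/(f).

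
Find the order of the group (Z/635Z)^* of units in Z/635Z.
|(Z/635Z)^*| = 504

(Z/635Z)^* consists of the classes a with gcd(a, 635) = 1, so its order is φ(635). φ is multiplicative, with φ(p^e) = p^e − p^(e−1). Factorise 635 = 5 · 127. Then
  φ(635) = (5 − 1) · (127 − 1) = 4 · 126 = 504.
Thus |(Z/635Z)^*| = 504.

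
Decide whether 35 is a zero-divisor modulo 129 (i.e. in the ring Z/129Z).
NO

gcd(35, 129) = 1, so 35 is a unit in Z/129Z (it has a multiplicative inverse). A unit cannot be a zero-divisor: if 35·b ≡ 0 then multiplying both sides by 35^(−1) gives b ≡ 0. So 35 is not a zero-divisor.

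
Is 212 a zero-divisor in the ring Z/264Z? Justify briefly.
gcd(212, 264) = 4 > 1, so 212 is not a unit in Z/264Z. In Z/nZ every nonzero non-unit is a zero-divisor: explicitly, take b = 264/gcd = 66 ≠ 0 (mod 264); then 212·66 = 13992 = 53·264, i.e. 212·66 ≡ 0 (mod 264). So 212 is a zero-divisor.

Final answer: YES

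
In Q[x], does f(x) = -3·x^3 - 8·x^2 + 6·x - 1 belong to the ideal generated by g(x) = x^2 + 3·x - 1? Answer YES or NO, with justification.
In Q[x] the ideal (g) consists of all multiples of g, so f ∈ (g) iff g | f, i.e. iff the remainder of f on division by g is 0. Divide f by g (g is monic, so eliminate the leading term of the running remainder at each step):
  leading term -3·x^3: subtract (-3·x)·g(x) = -3·x^3 - 9·x^2 + 3·x, leaving x^2 + 3·x - 1
  leading term x^2: subtract (1)·g(x) = x^2 + 3·x - 1, leaving 0
The remainder is 0, so f(x) = g(x) · h(x) with h(x) = 1 - 3·x. Hence g | f, i.e. f ∈ (g).

Final answer: YES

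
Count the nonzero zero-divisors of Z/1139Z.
Z/1139Z has 82 nonzero zero-divisors

In Z/1139Z each nonzero element is either a unit (gcd with 1139 is 1) or a zero-divisor (gcd > 1). The number of units is φ(1139): factorise 1139 = 17 · 67, so φ(1139) = (17 − 1) · (67 − 1) = 16 · 66 = 1056. The nonzero elements number 1139 − 1 = 1138. Hence the nonzero zero-divisors number 1138 − 1056 = 82.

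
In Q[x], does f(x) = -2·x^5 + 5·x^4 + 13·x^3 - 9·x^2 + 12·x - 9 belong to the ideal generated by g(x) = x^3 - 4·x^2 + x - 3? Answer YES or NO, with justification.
In Q[x] the ideal (g) consists of all multiples of g, so f ∈ (g) iff g | f, i.e. iff the remainder of f on division by g is 0. Divide f by g (g is monic, so eliminate the leading term of the running remainder at each step):
  leading term -2·x^5: subtract (-2·x^2)·g(x) = -2·x^5 + 8·x^4 - 2·x^3 + 6·x^2, leaving -3·x^4 + 15·x^3 - 15·x^2 + 12·x - 9
  leading term -3·x^4: subtract (-3·x)·g(x) = -3·x^4 + 12·x^3 - 3·x^2 + 9·x, leaving 3·x^3 - 12·x^2 + 3·x - 9
  leading term 3·x^3: subtract (3)·g(x) = 3·x^3 - 12·x^2 + 3·x - 9, leaving 0
The remainder is 0, so f(x) = g(x) · h(x) with h(x) = -2·x^2 - 3·x + 3. Hence g | f, i.e. f ∈ (g).

Final answer: YES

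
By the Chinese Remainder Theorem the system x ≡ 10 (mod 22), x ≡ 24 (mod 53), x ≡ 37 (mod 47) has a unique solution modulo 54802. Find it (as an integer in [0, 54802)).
x ≡ 25464 (mod 54802); the representative in [0, 54802) is 25464

The moduli 22, 53, 47 are pairwise coprime, so by the CRT there is a unique solution mod 22·53·47 = 54802.
Solve by successive substitution. Start with x ≡ 10 (mod 22).
  Combine with x ≡ 24 (mod 53): write x = 10 + 22·t and require 10 + 22·t ≡ 24 (mod 53), i.e. 22·t ≡ 24 − 10 ≡ 14 (mod 53). Since 22^(−1) ≡ 41 (mod 53), t ≡ 41·14 ≡ 44 (mod 53). So x ≡ 10 + 22·44 = 978 (mod 1166).
  Combine with x ≡ 37 (mod 47): write x = 978 + 1166·t and require 978 + 1166·t ≡ 37 (mod 47), i.e. 1166·t ≡ 37 − 978 ≡ 46 (mod 47). Since 1166^(−1) ≡ 26 (mod 47) (1166 ≡ 38 (mod 47)), t ≡ 26·46 ≡ 21 (mod 47). So x ≡ 978 + 1166·21 = 25464 (mod 54802).
Unique solution in [0, 54802): x = 25464.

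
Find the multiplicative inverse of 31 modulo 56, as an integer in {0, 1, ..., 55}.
Apply the extended Euclidean algorithm to (56, 31), tracking rows (r, s, t) with s·56 + t·31 = r. Each division r_prev = q·r_cur + r_new produces the new row as (previous row) − q·(current row):
  row A: (56, 1, 0)   [1·56 + 0·31 = 56]
  row B: (31, 0, 1)   [0·56 + 1·31 = 31]
  56 = 1·31 + 25   → row C = row A − 1·row B = (25, 1, −1)   [check: 1·56 − 1·31 = 25]
  31 = 1·25 + 6   → row D = row B − 1·row C = (6, −1, 2)   [check: −1·56 + 2·31 = 6]
  25 = 4·6 + 1   → row E = row C − 4·row D = (1, 5, −9)   [check: 5·56 − 9·31 = 1]
  6 = 6·1 + 0   → remainder 0, stop. gcd = 1 (last nonzero row E).
The gcd is 1, so 31 is invertible mod 56. The last nonzero row gives 5·56 − 9·31 = 1, so t = −9. So 31^(−1) ≡ −9 ≡ 47 (mod 56). Verify: 31 · 47 = 1457 ≡ 1 (mod 56). ✓

Final answer: 31^(−1) ≡ 47 (mod 56)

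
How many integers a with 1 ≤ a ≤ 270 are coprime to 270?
72

The number of a ∈ {1, ..., 270} with gcd(a, 270) = 1 is by definition Euler's totient φ(270). φ is multiplicative, with φ(p^e) = p^e − p^(e−1). Factorise 270 = 2 · 3^3 · 5. Then
  φ(270) = (2 − 1) · (3^3 − 3^2) · (5 − 1) = 1 · 18 · 4 = 72.
So there are 72 such integers.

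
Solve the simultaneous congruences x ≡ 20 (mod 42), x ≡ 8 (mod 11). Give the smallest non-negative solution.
x ≡ 272 (mod 462); the representative in [0, 462) is 272

The moduli 42, 11 are pairwise coprime, so by the CRT there is a unique solution mod 42·11 = 462.
Solve by successive substitution. Start with x ≡ 20 (mod 42).
  Combine with x ≡ 8 (mod 11): write x = 20 + 42·t and require 20 + 42·t ≡ 8 (mod 11), i.e. 42·t ≡ 8 − 20 ≡ 10 (mod 11). Since 42^(−1) ≡ 5 (mod 11) (42 ≡ 9 (mod 11)), t ≡ 5·10 ≡ 6 (mod 11). So x ≡ 20 + 42·6 = 272 (mod 462).
Unique solution in [0, 462): x = 272.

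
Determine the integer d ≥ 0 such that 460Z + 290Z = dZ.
In the PID Z, (a, b) is generated by gcd(a, b). Compute gcd(460, 290) with the extended Euclidean algorithm, tracking rows (r, s, t) with s·460 + t·290 = r:
  row A: (460, 1, 0)   [1·460 + 0·290 = 460]
  row B: (290, 0, 1)   [0·460 + 1·290 = 290]
  460 = 1·290 + 170   → row C = row A − 1·row B = (170, 1, −1)   [check: 1·460 − 1·290 = 170]
  290 = 1·170 + 120   → row D = row B − 1·row C = (120, −1, 2)   [check: −1·460 + 2·290 = 120]
  170 = 1·120 + 50   → row E = row C − 1·row D = (50, 2, −3)   [check: 2·460 − 3·290 = 50]
  120 = 2·50 + 20   → row F = row D − 2·row E = (20, −5, 8)   [check: −5·460 + 8·290 = 20]
  50 = 2·20 + 10   → row G = row E − 2·row F = (10, 12, −19)   [check: 12·460 − 19·290 = 10]
  20 = 2·10 + 0   → remainder 0, stop. gcd = 10 (last nonzero row G).
So gcd(460, 290) = 10, with Bézout identity 12·460 − 19·290 = 10. Containment (⊇): the Bézout identity exhibits 10 as an element of (460, 290), giving (10) ⊆ (460, 290). Containment (⊆): since 10 | 460 and 10 | 290 (460 = 10·46, 290 = 10·29), every Z-linear combination of 460 and 290 is divisible by 10, so (460, 290) ⊆ (10). Therefore (460, 290) = (10), d = 10.

Final answer: (460, 290) = (10); d = 10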